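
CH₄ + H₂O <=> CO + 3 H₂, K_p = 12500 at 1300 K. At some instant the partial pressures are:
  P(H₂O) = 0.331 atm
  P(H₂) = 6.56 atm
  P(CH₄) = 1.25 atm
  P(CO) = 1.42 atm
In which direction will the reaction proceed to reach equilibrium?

Q_p = P(CO)·P(H₂)³ / (P(CH₄)·P(H₂O)) = (1.42)·(6.56)³ / ((1.25)·(0.331)) = 969
Q_p = 969 < K_p = 12500, so the forward reaction proceeds.

in the forward direction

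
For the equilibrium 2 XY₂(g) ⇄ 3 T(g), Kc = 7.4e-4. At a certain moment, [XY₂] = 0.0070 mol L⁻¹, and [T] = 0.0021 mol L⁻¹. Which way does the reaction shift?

forward (toward products)

Qc = [T]³ / [XY₂]² = (0.0021)³ / (0.0070)² = 1.9e-4
Qc = 1.9e-4 < Kc = 7.4e-4, so the forward reaction proceeds.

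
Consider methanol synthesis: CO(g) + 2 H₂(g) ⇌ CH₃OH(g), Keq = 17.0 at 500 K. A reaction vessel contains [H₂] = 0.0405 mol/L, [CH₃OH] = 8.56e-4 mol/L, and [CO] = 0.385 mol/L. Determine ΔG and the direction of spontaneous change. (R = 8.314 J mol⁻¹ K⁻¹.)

Q = [CH₃OH] / ([CO]·[H₂]²) = (8.56e-4) / ((0.385)·(0.0405)²) = 1.36
ΔG = RT ln(Q/Keq) = (8.314 J mol⁻¹ K⁻¹)(500 K) × ln(1.36/17.0)
   = (4.157 kJ/mol)(-2.526) = -10.5 kJ/mol
ΔG < 0, so the forward reaction is spontaneous (proceeds forward).

ΔG = -10.5 kJ/mol; the forward reaction is spontaneous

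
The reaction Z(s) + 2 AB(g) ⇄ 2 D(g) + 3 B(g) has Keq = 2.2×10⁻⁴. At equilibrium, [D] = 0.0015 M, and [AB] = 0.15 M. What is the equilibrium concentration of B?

(Z is a pure solid — omitted from Keq.)
At equilibrium, Keq = [D]²·[B]³ / [AB]² = 2.2×10⁻⁴.
(0.0015)²·([B])³ / (0.15)² = 2.2×10⁻⁴
[B]³ = 2.20 ⇒ [B] = 1.3 M

[B] = 1.3 M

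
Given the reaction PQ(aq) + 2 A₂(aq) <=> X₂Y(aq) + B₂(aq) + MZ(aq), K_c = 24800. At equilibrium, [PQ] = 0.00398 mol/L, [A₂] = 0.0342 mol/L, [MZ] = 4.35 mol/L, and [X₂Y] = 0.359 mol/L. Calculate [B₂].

[B₂] = 0.0739 mol/L

At equilibrium, K_c = [X₂Y]·[B₂]·[MZ] / ([PQ]·[A₂]²) = 24800.
(0.359)·([B₂])·(4.35) / ((0.00398)·(0.0342)²) = 24800
[B₂] = 0.0739 mol/L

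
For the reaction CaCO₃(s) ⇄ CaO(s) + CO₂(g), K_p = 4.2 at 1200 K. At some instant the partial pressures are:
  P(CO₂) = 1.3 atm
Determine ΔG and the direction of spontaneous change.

(CaCO₃, CaO are pure solids — omitted from Q_p.)
Q_p = P(CO₂) = 1.30
ΔG = RT ln(Q_p/K_p) = (8.314 J mol⁻¹ K⁻¹)(1200 K) × ln(1.30/4.2)
   = (9.977 kJ/mol)(-1.173) = -11.7 kJ/mol
ΔG < 0, so the forward reaction is spontaneous (proceeds forward).

ΔG = -11.7 kJ/mol; the forward reaction is spontaneous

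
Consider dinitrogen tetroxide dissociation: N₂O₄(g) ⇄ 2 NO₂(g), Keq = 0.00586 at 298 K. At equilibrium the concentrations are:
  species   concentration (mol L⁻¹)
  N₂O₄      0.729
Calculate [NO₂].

[NO₂] = 0.0654 mol L⁻¹

At equilibrium, Keq = [NO₂]² / [N₂O₄] = 0.00586.
([NO₂])² / (0.729) = 0.00586
[NO₂]² = 0.00427 ⇒ [NO₂] = 0.0654 mol L⁻¹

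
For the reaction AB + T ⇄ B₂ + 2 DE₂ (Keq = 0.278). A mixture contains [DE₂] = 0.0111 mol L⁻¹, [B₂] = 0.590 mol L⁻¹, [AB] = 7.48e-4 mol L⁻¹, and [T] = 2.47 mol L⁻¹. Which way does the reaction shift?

Q = [B₂]·[DE₂]² / ([AB]·[T]) = (0.590)·(0.0111)² / ((7.48e-4)·(2.47)) = 0.0393
Q = 0.0393 < Keq = 0.278, so the forward reaction proceeds.

toward products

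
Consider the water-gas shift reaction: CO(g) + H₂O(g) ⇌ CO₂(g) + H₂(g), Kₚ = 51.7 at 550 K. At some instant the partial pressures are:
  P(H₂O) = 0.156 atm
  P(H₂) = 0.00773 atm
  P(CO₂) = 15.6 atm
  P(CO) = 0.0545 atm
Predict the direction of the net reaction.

Qₚ = P(CO₂)·P(H₂) / (P(CO)·P(H₂O)) = (15.6)·(0.00773) / ((0.0545)·(0.156)) = 14.2
Qₚ = 14.2 < Kₚ = 51.7, so the forward reaction proceeds.

toward products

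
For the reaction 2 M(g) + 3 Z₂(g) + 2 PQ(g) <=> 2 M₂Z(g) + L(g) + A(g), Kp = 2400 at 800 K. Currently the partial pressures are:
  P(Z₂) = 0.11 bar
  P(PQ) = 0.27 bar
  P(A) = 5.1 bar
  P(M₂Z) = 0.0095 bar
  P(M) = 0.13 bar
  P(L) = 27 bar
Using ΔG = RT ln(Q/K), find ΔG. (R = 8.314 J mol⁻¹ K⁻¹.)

ΔG = 7.65 kJ/mol

Qp = P(M₂Z)²·P(L)·P(A) / (P(M)²·P(Z₂)³·P(PQ)²) = (0.0095)²·(27)·(5.1) / ((0.13)²·(0.11)³·(0.27)²) = 7580
ΔG = RT ln(Qp/Kp) = (8.314 J mol⁻¹ K⁻¹)(800 K) × ln(7580/2400)
   = (6.651 kJ/mol)(1.150) = 7.65 kJ/mol
ΔG > 0, so the forward reaction is non-spontaneous (proceeds in reverse).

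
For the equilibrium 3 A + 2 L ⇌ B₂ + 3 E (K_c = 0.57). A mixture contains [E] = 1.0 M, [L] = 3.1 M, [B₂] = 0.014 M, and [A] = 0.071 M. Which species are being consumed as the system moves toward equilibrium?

Q_c = [B₂]·[E]³ / ([A]³·[L]²) = (0.014)·(1.0)³ / ((0.071)³·(3.1)²) = 4.1
Q_c = 4.1 > K_c = 0.57: net reverse reaction.

B₂, E (products)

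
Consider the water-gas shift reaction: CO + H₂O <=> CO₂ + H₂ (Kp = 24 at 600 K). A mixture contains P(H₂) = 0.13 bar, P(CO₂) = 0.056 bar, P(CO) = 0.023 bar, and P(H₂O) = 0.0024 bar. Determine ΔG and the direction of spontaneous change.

ΔG = 8.50 kJ/mol; the forward reaction is non-spontaneous

Qp = P(CO₂)·P(H₂) / (P(CO)·P(H₂O)) = (0.056)·(0.13) / ((0.023)·(0.0024)) = 132
ΔG = RT ln(Qp/Kp) = (8.314 J mol⁻¹ K⁻¹)(600 K) × ln(132/24)
   = (4.988 kJ/mol)(1.705) = 8.50 kJ/mol
ΔG > 0, so the forward reaction is non-spontaneous (proceeds in reverse).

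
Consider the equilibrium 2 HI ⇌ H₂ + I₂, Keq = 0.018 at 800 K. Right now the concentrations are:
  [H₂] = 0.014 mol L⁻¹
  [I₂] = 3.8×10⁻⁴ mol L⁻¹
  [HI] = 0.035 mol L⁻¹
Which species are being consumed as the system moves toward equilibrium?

Q = [H₂]·[I₂] / [HI]² = (0.014)·(3.8×10⁻⁴) / (0.035)² = 0.0043
Q = 0.0043 < Keq = 0.018: net forward reaction.

HI (reactants)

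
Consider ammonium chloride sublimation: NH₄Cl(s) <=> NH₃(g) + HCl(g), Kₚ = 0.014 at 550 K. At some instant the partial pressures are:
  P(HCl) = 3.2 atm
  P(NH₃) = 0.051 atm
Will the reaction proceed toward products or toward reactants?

(NH₄Cl is a pure solid — omitted from Qₚ.)
Qₚ = P(NH₃)·P(HCl) = (0.051)·(3.2) = 0.16
Qₚ = 0.16 > Kₚ = 0.014, so the reverse reaction proceeds.

reverse (toward reactants)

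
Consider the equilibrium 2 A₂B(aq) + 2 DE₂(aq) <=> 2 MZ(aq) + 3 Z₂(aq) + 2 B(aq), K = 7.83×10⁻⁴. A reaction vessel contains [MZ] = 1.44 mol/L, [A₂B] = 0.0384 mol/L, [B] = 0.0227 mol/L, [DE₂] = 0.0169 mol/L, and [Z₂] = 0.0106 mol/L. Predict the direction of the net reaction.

reverse (toward reactants)

Q = [MZ]²·[Z₂]³·[B]² / ([A₂B]²·[DE₂]²) = (1.44)²·(0.0106)³·(0.0227)² / ((0.0384)²·(0.0169)²) = 0.00302
Q = 0.00302 > K = 7.83×10⁻⁴, so the reverse reaction proceeds.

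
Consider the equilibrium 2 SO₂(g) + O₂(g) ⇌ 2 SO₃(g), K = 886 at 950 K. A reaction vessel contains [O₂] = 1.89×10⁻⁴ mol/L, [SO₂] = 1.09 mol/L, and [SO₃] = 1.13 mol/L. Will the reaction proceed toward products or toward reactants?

toward reactants

Q = [SO₃]² / ([SO₂]²·[O₂]) = (1.13)² / ((1.09)²·(1.89×10⁻⁴)) = 5690
Q = 5690 > K = 886, so the reverse reaction proceeds.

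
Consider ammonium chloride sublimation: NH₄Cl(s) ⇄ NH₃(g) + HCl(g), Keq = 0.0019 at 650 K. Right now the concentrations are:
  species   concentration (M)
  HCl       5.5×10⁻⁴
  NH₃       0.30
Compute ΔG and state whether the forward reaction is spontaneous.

ΔG = -13.2 kJ/mol; the forward reaction is spontaneous

(NH₄Cl is a pure solid — omitted from Q.)
Q = [NH₃]·[HCl] = (0.30)·(5.5×10⁻⁴) = 1.65×10⁻⁴
ΔG = RT ln(Q/Keq) = (8.314 J mol⁻¹ K⁻¹)(650 K) × ln(1.65×10⁻⁴/0.0019)
   = (5.404 kJ/mol)(-2.444) = -13.2 kJ/mol
ΔG < 0, so the forward reaction is spontaneous (proceeds forward).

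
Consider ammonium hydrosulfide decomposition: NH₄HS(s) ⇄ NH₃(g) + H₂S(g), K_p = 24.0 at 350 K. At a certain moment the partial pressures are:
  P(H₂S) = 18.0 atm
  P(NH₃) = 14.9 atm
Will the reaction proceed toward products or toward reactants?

(NH₄HS is a pure solid — omitted from Q_p.)
Q_p = P(NH₃)·P(H₂S) = (14.9)·(18.0) = 268
Q_p = 268 > K_p = 24.0, so the reverse reaction proceeds.

to the left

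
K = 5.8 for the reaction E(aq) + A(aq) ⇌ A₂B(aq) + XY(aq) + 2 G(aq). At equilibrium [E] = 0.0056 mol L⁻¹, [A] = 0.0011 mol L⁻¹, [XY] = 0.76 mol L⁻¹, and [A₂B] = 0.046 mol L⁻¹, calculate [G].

[G] = 0.032 mol L⁻¹

At equilibrium, K = [A₂B]·[XY]·[G]² / ([E]·[A]) = 5.8.
(0.046)·(0.76)·([G])² / ((0.0056)·(0.0011)) = 5.8
[G]² = 0.00102 ⇒ [G] = 0.032 mol L⁻¹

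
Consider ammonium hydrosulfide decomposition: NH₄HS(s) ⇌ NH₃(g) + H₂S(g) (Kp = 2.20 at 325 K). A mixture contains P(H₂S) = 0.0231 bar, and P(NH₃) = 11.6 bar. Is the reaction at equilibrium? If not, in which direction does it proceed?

forward (toward products)

(NH₄HS is a pure solid — omitted from Qp.)
Qp = P(NH₃)·P(H₂S) = (11.6)·(0.0231) = 0.268
Qp = 0.268 < Kp = 2.20, so the forward reaction proceeds.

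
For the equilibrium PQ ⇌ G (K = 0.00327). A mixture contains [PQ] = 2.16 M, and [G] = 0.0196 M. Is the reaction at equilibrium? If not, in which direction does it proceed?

reverse (toward reactants)

Q = [G] / [PQ] = (0.0196) / (2.16) = 0.00907
Q = 0.00907 > K = 0.00327, so the reverse reaction proceeds.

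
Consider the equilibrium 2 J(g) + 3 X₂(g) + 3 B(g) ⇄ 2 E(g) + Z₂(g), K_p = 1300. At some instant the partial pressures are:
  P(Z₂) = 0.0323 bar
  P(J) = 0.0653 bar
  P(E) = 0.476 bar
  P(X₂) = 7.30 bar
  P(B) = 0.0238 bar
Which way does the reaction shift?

to the right

Q_p = P(E)²·P(Z₂) / (P(J)²·P(X₂)³·P(B)³) = (0.476)²·(0.0323) / ((0.0653)²·(7.30)³·(0.0238)³) = 327
Q_p = 327 < K_p = 1300, so the forward reaction proceeds.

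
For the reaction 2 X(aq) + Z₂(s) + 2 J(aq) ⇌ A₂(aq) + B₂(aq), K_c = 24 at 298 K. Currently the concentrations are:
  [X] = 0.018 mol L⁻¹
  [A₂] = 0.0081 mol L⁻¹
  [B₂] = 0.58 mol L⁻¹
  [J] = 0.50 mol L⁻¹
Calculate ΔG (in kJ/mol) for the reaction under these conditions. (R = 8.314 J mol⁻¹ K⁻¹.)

(Z₂ is a pure solid — omitted from Q_c.)
Q_c = [A₂]·[B₂] / ([X]²·[J]²) = (0.0081)·(0.58) / ((0.018)²·(0.50)²) = 58.0
ΔG = RT ln(Q_c/K_c) = (8.314 J mol⁻¹ K⁻¹)(298 K) × ln(58.0/24)
   = (2.478 kJ/mol)(0.8824) = 2.19 kJ/mol
ΔG > 0, so the forward reaction is non-spontaneous (proceeds in reverse).

ΔG = 2.19 kJ/mol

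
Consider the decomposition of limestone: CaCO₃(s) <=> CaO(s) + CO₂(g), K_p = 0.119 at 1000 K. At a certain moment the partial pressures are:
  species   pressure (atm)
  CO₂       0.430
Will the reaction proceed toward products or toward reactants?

(CaCO₃, CaO are pure solids — omitted from Q_p.)
Q_p = P(CO₂) = 0.430
Q_p = 0.430 > K_p = 0.119, so the reverse reaction proceeds.

toward reactants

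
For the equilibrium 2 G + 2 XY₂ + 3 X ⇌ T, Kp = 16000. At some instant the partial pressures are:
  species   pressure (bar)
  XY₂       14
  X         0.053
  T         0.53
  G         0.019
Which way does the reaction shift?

Qp = P(T) / (P(G)²·P(XY₂)²·P(X)³) = (0.53) / ((0.019)²·(14)²·(0.053)³) = 50000
Qp = 50000 > Kp = 16000, so the reverse reaction proceeds.

in the reverse direction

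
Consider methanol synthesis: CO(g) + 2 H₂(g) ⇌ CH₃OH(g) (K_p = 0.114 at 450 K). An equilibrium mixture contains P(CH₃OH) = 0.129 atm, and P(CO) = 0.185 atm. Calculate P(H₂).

P(H₂) = 2.47 atm

At equilibrium, K_p = P(CH₃OH) / (P(CO)·P(H₂)²) = 0.114.
(0.129) / ((0.185)·(P(H₂))²) = 0.114
P(H₂)² = 6.12 ⇒ P(H₂) = 2.47 atm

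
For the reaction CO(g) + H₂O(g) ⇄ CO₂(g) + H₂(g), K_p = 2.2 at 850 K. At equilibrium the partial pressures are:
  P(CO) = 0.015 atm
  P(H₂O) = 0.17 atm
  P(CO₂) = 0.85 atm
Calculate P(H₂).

P(H₂) = 0.0066 atm

At equilibrium, K_p = P(CO₂)·P(H₂) / (P(CO)·P(H₂O)) = 2.2.
(0.85)·(P(H₂)) / ((0.015)·(0.17)) = 2.2
P(H₂) = 0.00660 = 0.0066 atm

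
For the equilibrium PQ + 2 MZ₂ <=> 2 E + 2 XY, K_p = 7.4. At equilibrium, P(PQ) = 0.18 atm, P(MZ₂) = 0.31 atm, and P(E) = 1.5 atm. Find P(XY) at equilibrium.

At equilibrium, K_p = P(E)²·P(XY)² / (P(PQ)·P(MZ₂)²) = 7.4.
(1.5)²·(P(XY))² / ((0.18)·(0.31)²) = 7.4
P(XY)² = 0.0569 ⇒ P(XY) = 0.24 atm

P(XY) = 0.24 atm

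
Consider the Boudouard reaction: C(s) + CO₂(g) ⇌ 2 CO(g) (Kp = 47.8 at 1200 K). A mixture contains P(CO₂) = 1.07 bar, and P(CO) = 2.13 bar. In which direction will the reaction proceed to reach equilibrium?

toward products

(C is a pure solid — omitted from Qp.)
Qp = P(CO)² / P(CO₂) = (2.13)² / (1.07) = 4.24
Qp = 4.24 < Kp = 47.8, so the forward reaction proceeds.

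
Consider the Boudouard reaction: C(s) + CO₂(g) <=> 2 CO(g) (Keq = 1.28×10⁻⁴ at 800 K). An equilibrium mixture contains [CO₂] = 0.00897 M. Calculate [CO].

(C is a pure solid — omitted from Keq.)
At equilibrium, Keq = [CO]² / [CO₂] = 1.28×10⁻⁴.
([CO])² / (0.00897) = 1.28×10⁻⁴
[CO]² = 1.15×10⁻⁶ ⇒ [CO] = 0.00107 M

[CO] = 0.00107 M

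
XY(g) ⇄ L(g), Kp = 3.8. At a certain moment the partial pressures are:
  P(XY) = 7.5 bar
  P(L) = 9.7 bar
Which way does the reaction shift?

Qp = P(L) / P(XY) = (9.7) / (7.5) = 1.3
Qp = 1.3 < Kp = 3.8, so the forward reaction proceeds.

forward (toward products)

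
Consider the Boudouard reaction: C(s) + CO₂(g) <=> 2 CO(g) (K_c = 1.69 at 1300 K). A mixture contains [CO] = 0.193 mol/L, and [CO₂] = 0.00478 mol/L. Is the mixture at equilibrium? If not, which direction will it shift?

no; Q > K, reaction proceeds in reverse

(C is a pure solid — omitted from Q_c.)
Q_c = [CO]² / [CO₂] = (0.193)² / (0.00478) = 7.79
Q_c = 7.79 > K_c = 1.69: net reverse reaction.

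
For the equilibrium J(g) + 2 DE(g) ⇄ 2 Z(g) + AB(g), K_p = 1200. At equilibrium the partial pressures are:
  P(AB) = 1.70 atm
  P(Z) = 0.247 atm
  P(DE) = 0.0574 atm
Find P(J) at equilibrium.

At equilibrium, K_p = P(Z)²·P(AB) / (P(J)·P(DE)²) = 1200.
(0.247)²·(1.70) / ((P(J))·(0.0574)²) = 1200
P(J) = 0.0262 atm

P(J) = 0.0262 atm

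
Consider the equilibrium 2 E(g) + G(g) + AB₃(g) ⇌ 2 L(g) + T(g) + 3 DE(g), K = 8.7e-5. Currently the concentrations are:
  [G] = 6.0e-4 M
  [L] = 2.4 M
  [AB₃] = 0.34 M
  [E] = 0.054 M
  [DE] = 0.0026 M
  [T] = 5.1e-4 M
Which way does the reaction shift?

neither direction; the system is at equilibrium

Q = [L]²·[T]·[DE]³ / ([E]²·[G]·[AB₃]) = (2.4)²·(5.1e-4)·(0.0026)³ / ((0.054)²·(6.0e-4)·(0.34)) = 8.7e-5
Q = 8.7e-5 = K, so the system is already at equilibrium.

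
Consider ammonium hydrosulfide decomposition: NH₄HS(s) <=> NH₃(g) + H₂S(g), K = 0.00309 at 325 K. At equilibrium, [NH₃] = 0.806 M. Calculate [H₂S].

(NH₄HS is a pure solid — omitted from K.)
At equilibrium, K = [NH₃]·[H₂S] = 0.00309.
(0.806)·([H₂S]) = 0.00309
[H₂S] = 0.00383 M

[H₂S] = 0.00383 M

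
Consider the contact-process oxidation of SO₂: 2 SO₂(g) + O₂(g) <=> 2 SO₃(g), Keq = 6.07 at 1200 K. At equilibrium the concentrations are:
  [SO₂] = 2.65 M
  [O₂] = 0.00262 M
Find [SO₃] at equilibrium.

[SO₃] = 0.334 M

At equilibrium, Keq = [SO₃]² / ([SO₂]²·[O₂]) = 6.07.
([SO₃])² / ((2.65)²·(0.00262)) = 6.07
[SO₃]² = 0.112 ⇒ [SO₃] = 0.334 M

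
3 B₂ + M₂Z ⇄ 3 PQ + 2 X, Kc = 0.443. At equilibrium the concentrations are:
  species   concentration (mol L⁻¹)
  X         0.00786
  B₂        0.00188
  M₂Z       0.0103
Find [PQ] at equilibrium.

[PQ] = 0.00789 mol L⁻¹

At equilibrium, Kc = [PQ]³·[X]² / ([B₂]³·[M₂Z]) = 0.443.
([PQ])³·(0.00786)² / ((0.00188)³·(0.0103)) = 0.443
[PQ]³ = 4.91×10⁻⁷ ⇒ [PQ] = 0.00789 mol L⁻¹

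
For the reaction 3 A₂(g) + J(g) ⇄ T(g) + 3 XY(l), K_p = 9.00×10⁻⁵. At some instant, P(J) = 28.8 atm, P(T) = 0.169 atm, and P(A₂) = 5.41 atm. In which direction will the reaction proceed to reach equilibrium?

toward products

(XY is a pure liquid — omitted from Q_p.)
Q_p = P(T) / (P(A₂)³·P(J)) = (0.169) / ((5.41)³·(28.8)) = 3.71×10⁻⁵
Q_p = 3.71×10⁻⁵ < K_p = 9.00×10⁻⁵, so the forward reaction proceeds.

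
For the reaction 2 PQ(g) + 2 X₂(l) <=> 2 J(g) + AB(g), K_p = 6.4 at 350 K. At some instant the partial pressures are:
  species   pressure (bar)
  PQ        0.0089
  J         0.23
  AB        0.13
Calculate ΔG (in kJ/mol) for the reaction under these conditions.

ΔG = 7.59 kJ/mol

(X₂ is a pure liquid — omitted from Q_p.)
Q_p = P(J)²·P(AB) / P(PQ)² = (0.23)²·(0.13) / (0.0089)² = 86.8
ΔG = RT ln(Q_p/K_p) = (8.314 J mol⁻¹ K⁻¹)(350 K) × ln(86.8/6.4)
   = (2.910 kJ/mol)(2.607) = 7.59 kJ/mol
ΔG > 0, so the forward reaction is non-spontaneous (proceeds in reverse).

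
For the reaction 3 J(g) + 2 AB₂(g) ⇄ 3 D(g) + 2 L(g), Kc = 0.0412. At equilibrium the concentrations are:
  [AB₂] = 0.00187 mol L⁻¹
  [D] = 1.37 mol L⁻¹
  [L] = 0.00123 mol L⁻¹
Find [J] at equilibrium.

[J] = 3.00 mol L⁻¹

At equilibrium, Kc = [D]³·[L]² / ([J]³·[AB₂]²) = 0.0412.
(1.37)³·(0.00123)² / (([J])³·(0.00187)²) = 0.0412
[J]³ = 27.0 ⇒ [J] = 3.00 mol L⁻¹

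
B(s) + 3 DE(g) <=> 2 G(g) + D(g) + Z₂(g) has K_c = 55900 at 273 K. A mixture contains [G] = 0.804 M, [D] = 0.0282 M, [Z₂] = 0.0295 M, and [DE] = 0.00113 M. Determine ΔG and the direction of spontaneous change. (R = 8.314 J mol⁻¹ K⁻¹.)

(B is a pure solid — omitted from Q_c.)
Q_c = [G]²·[D]·[Z₂] / [DE]³ = (0.804)²·(0.0282)·(0.0295) / (0.00113)³ = 3.73e5
ΔG = RT ln(Q_c/K_c) = (8.314 J mol⁻¹ K⁻¹)(273 K) × ln(3.73e5/55900)
   = (2.270 kJ/mol)(1.898) = 4.31 kJ/mol
ΔG > 0, so the forward reaction is non-spontaneous (proceeds in reverse).

ΔG = 4.31 kJ/mol; the forward reaction is non-spontaneous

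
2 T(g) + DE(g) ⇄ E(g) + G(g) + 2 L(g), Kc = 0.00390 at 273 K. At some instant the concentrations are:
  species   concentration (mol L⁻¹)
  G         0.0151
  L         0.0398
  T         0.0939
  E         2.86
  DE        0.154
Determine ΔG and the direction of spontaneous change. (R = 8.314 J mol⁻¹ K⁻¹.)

Qc = [E]·[G]·[L]² / ([T]²·[DE]) = (2.86)·(0.0151)·(0.0398)² / ((0.0939)²·(0.154)) = 0.0504
ΔG = RT ln(Qc/Kc) = (8.314 J mol⁻¹ K⁻¹)(273 K) × ln(0.0504/0.00390)
   = (2.270 kJ/mol)(2.559) = 5.81 kJ/mol
ΔG > 0, so the forward reaction is non-spontaneous (proceeds in reverse).

ΔG = 5.81 kJ/mol; the forward reaction is non-spontaneous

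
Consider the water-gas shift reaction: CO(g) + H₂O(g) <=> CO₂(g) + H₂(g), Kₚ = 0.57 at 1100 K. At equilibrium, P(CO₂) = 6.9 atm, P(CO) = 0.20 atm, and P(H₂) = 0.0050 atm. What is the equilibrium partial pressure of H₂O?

At equilibrium, Kₚ = P(CO₂)·P(H₂) / (P(CO)·P(H₂O)) = 0.57.
(6.9)·(0.0050) / ((0.20)·(P(H₂O))) = 0.57
P(H₂O) = 0.303 = 0.30 atm

P(H₂O) = 0.30 atm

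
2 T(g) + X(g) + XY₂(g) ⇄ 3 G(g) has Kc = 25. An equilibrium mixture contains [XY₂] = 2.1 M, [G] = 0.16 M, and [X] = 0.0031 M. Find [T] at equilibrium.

At equilibrium, Kc = [G]³ / ([T]²·[X]·[XY₂]) = 25.
(0.16)³ / (([T])²·(0.0031)·(2.1)) = 25
[T]² = 0.0252 ⇒ [T] = 0.16 M

[T] = 0.16 M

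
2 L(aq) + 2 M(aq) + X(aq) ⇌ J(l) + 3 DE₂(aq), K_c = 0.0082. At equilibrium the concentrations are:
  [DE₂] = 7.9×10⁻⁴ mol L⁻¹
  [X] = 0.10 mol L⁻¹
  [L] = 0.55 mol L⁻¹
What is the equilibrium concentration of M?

[M] = 0.0014 mol L⁻¹

(J is a pure liquid — omitted from K_c.)
At equilibrium, K_c = [DE₂]³ / ([L]²·[M]²·[X]) = 0.0082.
(7.9×10⁻⁴)³ / ((0.55)²·([M])²·(0.10)) = 0.0082
[M]² = 1.99×10⁻⁶ ⇒ [M] = 0.0014 mol L⁻¹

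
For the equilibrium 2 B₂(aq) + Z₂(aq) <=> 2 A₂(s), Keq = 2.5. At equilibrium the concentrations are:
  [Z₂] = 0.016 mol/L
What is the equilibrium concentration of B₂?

(A₂ is a pure solid — omitted from Keq.)
At equilibrium, Keq = 1 / ([B₂]²·[Z₂]) = 2.5.
1 / (([B₂])²·(0.016)) = 2.5
[B₂]² = 25.0 ⇒ [B₂] = 5.0 mol/L

[B₂] = 5.0 mol/L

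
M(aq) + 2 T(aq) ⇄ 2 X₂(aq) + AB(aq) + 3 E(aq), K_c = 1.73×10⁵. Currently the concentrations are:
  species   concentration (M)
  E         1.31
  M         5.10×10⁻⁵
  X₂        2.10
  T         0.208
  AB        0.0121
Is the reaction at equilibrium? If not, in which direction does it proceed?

to the right

Q_c = [X₂]²·[AB]·[E]³ / ([M]·[T]²) = (2.10)²·(0.0121)·(1.31)³ / ((5.10×10⁻⁵)·(0.208)²) = 54400
Q_c = 54400 < K_c = 1.73×10⁵, so the forward reaction proceeds.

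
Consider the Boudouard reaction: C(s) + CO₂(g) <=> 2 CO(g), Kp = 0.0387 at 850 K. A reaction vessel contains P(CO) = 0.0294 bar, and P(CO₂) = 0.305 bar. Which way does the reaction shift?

toward products

(C is a pure solid — omitted from Qp.)
Qp = P(CO)² / P(CO₂) = (0.0294)² / (0.305) = 0.00283
Qp = 0.00283 < Kp = 0.0387, so the forward reaction proceeds.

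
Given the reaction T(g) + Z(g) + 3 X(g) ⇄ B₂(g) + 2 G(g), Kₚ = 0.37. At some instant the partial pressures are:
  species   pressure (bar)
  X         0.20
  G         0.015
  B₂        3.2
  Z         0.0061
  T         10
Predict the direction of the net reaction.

reverse (toward reactants)

Qₚ = P(B₂)·P(G)² / (P(T)·P(Z)·P(X)³) = (3.2)·(0.015)² / ((10)·(0.0061)·(0.20)³) = 1.5
Qₚ = 1.5 > Kₚ = 0.37, so the reverse reaction proceeds.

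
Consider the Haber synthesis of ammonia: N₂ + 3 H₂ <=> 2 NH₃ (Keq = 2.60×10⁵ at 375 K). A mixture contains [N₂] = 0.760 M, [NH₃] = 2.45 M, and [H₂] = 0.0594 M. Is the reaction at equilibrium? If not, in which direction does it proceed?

toward products

Q = [NH₃]² / ([N₂]·[H₂]³) = (2.45)² / ((0.760)·(0.0594)³) = 37700
Q = 37700 < Keq = 2.60×10⁵, so the forward reaction proceeds.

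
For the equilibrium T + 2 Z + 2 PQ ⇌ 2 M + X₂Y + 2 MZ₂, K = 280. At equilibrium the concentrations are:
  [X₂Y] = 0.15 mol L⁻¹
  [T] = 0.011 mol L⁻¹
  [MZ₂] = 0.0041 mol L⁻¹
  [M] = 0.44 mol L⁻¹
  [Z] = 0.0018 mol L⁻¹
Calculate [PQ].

At equilibrium, K = [M]²·[X₂Y]·[MZ₂]² / ([T]·[Z]²·[PQ]²) = 280.
(0.44)²·(0.15)·(0.0041)² / ((0.011)·(0.0018)²·([PQ])²) = 280
[PQ]² = 0.0489 ⇒ [PQ] = 0.22 mol L⁻¹

[PQ] = 0.22 mol L⁻¹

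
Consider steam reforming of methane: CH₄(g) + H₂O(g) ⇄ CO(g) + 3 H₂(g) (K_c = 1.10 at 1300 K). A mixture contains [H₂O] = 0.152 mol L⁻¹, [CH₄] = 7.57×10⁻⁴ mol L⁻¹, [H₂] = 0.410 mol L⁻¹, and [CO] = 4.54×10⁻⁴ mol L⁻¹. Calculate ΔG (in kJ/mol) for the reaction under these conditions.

Q_c = [CO]·[H₂]³ / ([CH₄]·[H₂O]) = (4.54×10⁻⁴)·(0.410)³ / ((7.57×10⁻⁴)·(0.152)) = 0.272
ΔG = RT ln(Q_c/K_c) = (8.314 J mol⁻¹ K⁻¹)(1300 K) × ln(0.272/1.10)
   = (10.81 kJ/mol)(-1.397) = -15.1 kJ/mol
ΔG < 0, so the forward reaction is spontaneous (proceeds forward).

ΔG = -15.1 kJ/mol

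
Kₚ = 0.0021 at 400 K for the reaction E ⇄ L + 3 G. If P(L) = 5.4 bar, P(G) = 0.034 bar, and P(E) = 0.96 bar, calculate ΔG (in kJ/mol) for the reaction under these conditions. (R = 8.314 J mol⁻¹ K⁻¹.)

Qₚ = P(L)·P(G)³ / P(E) = (5.4)·(0.034)³ / (0.96) = 2.21×10⁻⁴
ΔG = RT ln(Qₚ/Kₚ) = (8.314 J mol⁻¹ K⁻¹)(400 K) × ln(2.21×10⁻⁴/0.0021)
   = (3.326 kJ/mol)(-2.252) = -7.49 kJ/mol
ΔG < 0, so the forward reaction is spontaneous (proceeds forward).

ΔG = -7.49 kJ/mol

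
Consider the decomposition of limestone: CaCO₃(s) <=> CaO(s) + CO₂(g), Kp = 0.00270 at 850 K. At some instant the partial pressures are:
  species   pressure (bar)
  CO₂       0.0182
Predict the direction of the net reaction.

toward reactants

(CaCO₃, CaO are pure solids — omitted from Qp.)
Qp = P(CO₂) = 0.0182
Qp = 0.0182 > Kp = 0.00270, so the reverse reaction proceeds.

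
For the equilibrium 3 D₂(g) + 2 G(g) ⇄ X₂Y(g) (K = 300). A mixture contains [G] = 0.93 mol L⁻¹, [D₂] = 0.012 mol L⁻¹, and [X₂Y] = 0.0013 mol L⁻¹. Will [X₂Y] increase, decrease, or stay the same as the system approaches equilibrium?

Q = [X₂Y] / ([D₂]³·[G]²) = (0.0013) / ((0.012)³·(0.93)²) = 870
Q = 870 > K = 300: net reverse reaction.
X₂Y is a product, so it decreases.

decrease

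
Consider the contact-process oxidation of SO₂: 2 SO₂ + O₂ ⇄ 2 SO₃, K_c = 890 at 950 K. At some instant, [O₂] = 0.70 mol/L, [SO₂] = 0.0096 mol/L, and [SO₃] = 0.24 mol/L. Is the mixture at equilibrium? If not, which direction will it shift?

yes, at equilibrium

Q_c = [SO₃]² / ([SO₂]²·[O₂]) = (0.24)² / ((0.0096)²·(0.70)) = 890
Q_c = 890 = K_c; the system is at equilibrium.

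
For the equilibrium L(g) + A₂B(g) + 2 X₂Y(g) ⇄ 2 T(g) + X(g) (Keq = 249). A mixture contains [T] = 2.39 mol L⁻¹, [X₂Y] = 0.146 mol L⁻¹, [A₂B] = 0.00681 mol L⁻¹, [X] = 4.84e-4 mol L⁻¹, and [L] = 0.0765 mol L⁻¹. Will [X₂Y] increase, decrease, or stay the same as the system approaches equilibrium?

stay the same

Q = [T]²·[X] / ([L]·[A₂B]·[X₂Y]²) = (2.39)²·(4.84e-4) / ((0.0765)·(0.00681)·(0.146)²) = 249
Q = 249 = Keq; the system is at equilibrium.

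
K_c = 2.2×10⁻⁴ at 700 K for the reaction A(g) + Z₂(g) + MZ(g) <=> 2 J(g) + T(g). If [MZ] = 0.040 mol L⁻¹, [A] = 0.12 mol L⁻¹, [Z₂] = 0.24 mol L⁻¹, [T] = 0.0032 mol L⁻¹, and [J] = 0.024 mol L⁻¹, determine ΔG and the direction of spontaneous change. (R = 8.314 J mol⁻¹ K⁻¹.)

Q_c = [J]²·[T] / ([A]·[Z₂]·[MZ]) = (0.024)²·(0.0032) / ((0.12)·(0.24)·(0.040)) = 0.00160
ΔG = RT ln(Q_c/K_c) = (8.314 J mol⁻¹ K⁻¹)(700 K) × ln(0.00160/2.2×10⁻⁴)
   = (5.820 kJ/mol)(1.984) = 11.5 kJ/mol
ΔG > 0, so the forward reaction is non-spontaneous (proceeds in reverse).

ΔG = 11.5 kJ/mol; the forward reaction is non-spontaneous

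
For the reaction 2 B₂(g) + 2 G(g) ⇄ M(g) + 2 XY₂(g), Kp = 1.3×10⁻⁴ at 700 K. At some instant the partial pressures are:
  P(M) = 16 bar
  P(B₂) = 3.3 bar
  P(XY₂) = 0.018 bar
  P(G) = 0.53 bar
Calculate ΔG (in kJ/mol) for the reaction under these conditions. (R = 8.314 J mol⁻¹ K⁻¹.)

Qp = P(M)·P(XY₂)² / (P(B₂)²·P(G)²) = (16)·(0.018)² / ((3.3)²·(0.53)²) = 0.00169
ΔG = RT ln(Qp/Kp) = (8.314 J mol⁻¹ K⁻¹)(700 K) × ln(0.00169/1.3×10⁻⁴)
   = (5.820 kJ/mol)(2.565) = 14.9 kJ/mol
ΔG > 0, so the forward reaction is non-spontaneous (proceeds in reverse).

ΔG = 14.9 kJ/mol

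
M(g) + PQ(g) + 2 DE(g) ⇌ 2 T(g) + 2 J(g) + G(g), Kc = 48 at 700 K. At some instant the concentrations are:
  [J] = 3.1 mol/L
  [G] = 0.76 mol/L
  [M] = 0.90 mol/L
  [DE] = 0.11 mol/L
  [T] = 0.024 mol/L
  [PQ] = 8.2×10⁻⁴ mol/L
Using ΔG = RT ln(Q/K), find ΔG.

Qc = [T]²·[J]²·[G] / ([M]·[PQ]·[DE]²) = (0.024)²·(3.1)²·(0.76) / ((0.90)·(8.2×10⁻⁴)·(0.11)²) = 471
ΔG = RT ln(Qc/Kc) = (8.314 J mol⁻¹ K⁻¹)(700 K) × ln(471/48)
   = (5.820 kJ/mol)(2.284) = 13.3 kJ/mol
ΔG > 0, so the forward reaction is non-spontaneous (proceeds in reverse).

ΔG = 13.3 kJ/mol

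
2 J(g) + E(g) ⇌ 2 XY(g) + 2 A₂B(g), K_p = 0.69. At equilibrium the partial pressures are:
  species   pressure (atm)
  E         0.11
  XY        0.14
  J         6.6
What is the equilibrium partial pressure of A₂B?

At equilibrium, K_p = P(XY)²·P(A₂B)² / (P(J)²·P(E)) = 0.69.
(0.14)²·(P(A₂B))² / ((6.6)²·(0.11)) = 0.69
P(A₂B)² = 169 ⇒ P(A₂B) = 13 atm

P(A₂B) = 13 atm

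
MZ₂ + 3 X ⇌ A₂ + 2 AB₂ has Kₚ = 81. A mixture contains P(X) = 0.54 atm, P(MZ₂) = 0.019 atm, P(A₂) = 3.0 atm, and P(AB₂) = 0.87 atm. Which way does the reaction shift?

in the reverse direction

Qₚ = P(A₂)·P(AB₂)² / (P(MZ₂)·P(X)³) = (3.0)·(0.87)² / ((0.019)·(0.54)³) = 760
Qₚ = 760 > Kₚ = 81, so the reverse reaction proceeds.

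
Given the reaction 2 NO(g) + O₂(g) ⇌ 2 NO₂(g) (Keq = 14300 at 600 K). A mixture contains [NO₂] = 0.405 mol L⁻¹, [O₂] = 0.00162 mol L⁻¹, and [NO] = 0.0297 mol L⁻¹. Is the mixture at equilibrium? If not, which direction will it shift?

Q = [NO₂]² / ([NO]²·[O₂]) = (0.405)² / ((0.0297)²·(0.00162)) = 1.15e5
Q = 1.15e5 > Keq = 14300: net reverse reaction.

no; Q > K, reaction proceeds in reverse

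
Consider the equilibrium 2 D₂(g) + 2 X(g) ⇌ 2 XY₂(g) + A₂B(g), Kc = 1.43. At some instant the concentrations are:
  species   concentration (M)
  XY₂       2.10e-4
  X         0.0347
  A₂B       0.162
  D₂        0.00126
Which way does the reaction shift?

Qc = [XY₂]²·[A₂B] / ([D₂]²·[X]²) = (2.10e-4)²·(0.162) / ((0.00126)²·(0.0347)²) = 3.74
Qc = 3.74 > Kc = 1.43, so the reverse reaction proceeds.

to the left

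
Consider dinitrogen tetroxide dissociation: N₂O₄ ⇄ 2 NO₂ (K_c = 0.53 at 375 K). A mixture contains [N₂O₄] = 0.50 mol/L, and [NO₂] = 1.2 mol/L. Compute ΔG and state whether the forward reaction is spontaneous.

Q_c = [NO₂]² / [N₂O₄] = (1.2)² / (0.50) = 2.88
ΔG = RT ln(Q_c/K_c) = (8.314 J mol⁻¹ K⁻¹)(375 K) × ln(2.88/0.53)
   = (3.118 kJ/mol)(1.693) = 5.28 kJ/mol
ΔG > 0, so the forward reaction is non-spontaneous (proceeds in reverse).

ΔG = 5.28 kJ/mol; the forward reaction is non-spontaneous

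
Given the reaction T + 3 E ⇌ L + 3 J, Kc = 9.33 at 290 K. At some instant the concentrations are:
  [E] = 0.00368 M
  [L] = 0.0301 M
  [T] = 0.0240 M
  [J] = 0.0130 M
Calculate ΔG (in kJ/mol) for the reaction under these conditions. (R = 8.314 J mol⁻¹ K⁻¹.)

ΔG = 4.29 kJ/mol

Qc = [L]·[J]³ / ([T]·[E]³) = (0.0301)·(0.0130)³ / ((0.0240)·(0.00368)³) = 55.3
ΔG = RT ln(Qc/Kc) = (8.314 J mol⁻¹ K⁻¹)(290 K) × ln(55.3/9.33)
   = (2.411 kJ/mol)(1.780) = 4.29 kJ/mol
ΔG > 0, so the forward reaction is non-spontaneous (proceeds in reverse).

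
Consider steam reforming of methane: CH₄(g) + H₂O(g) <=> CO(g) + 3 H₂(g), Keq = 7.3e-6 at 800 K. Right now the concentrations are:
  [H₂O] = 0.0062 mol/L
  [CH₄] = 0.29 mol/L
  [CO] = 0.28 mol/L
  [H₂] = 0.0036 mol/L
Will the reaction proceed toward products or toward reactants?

neither direction; the system is at equilibrium

Q = [CO]·[H₂]³ / ([CH₄]·[H₂O]) = (0.28)·(0.0036)³ / ((0.29)·(0.0062)) = 7.3e-6
Q = 7.3e-6 = Keq, so the system is already at equilibrium.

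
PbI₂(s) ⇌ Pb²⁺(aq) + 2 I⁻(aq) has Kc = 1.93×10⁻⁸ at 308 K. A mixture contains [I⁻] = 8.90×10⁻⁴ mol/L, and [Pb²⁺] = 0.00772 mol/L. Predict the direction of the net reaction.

(PbI₂ is a pure solid — omitted from Qc.)
Qc = [Pb²⁺]·[I⁻]² = (0.00772)·(8.90×10⁻⁴)² = 6.12×10⁻⁹
Qc = 6.12×10⁻⁹ < Kc = 1.93×10⁻⁸, so the forward reaction proceeds.

to the right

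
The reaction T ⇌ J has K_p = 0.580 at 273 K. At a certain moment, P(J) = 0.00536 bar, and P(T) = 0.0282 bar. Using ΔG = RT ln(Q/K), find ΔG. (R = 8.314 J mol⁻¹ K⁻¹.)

Q_p = P(J) / P(T) = (0.00536) / (0.0282) = 0.190
ΔG = RT ln(Q_p/K_p) = (8.314 J mol⁻¹ K⁻¹)(273 K) × ln(0.190/0.580)
   = (2.270 kJ/mol)(-1.116) = -2.53 kJ/mol
ΔG < 0, so the forward reaction is spontaneous (proceeds forward).

ΔG = -2.53 kJ/mol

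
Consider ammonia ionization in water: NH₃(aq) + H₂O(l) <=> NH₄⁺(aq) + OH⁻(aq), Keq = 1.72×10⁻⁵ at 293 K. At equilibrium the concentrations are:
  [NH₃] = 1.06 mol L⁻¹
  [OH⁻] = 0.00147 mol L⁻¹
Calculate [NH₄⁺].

[NH₄⁺] = 0.0124 mol L⁻¹

(H₂O is a pure liquid — omitted from Keq.)
At equilibrium, Keq = [NH₄⁺]·[OH⁻] / [NH₃] = 1.72×10⁻⁵.
([NH₄⁺])·(0.00147) / (1.06) = 1.72×10⁻⁵
[NH₄⁺] = 0.0124 mol L⁻¹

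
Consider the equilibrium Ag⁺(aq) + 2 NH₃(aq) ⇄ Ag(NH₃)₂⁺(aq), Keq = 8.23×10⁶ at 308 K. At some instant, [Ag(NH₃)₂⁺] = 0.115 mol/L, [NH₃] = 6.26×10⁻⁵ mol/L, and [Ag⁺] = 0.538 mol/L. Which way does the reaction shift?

Q = [Ag(NH₃)₂⁺] / ([Ag⁺]·[NH₃]²) = (0.115) / ((0.538)·(6.26×10⁻⁵)²) = 5.45×10⁷
Q = 5.45×10⁷ > Keq = 8.23×10⁶, so the reverse reaction proceeds.

toward reactants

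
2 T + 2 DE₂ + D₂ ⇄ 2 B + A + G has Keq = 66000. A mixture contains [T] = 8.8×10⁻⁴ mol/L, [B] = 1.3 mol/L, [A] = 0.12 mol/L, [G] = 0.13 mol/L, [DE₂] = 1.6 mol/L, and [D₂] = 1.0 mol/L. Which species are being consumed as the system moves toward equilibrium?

Q = [B]²·[A]·[G] / ([T]²·[DE₂]²·[D₂]) = (1.3)²·(0.12)·(0.13) / ((8.8×10⁻⁴)²·(1.6)²·(1.0)) = 13000
Q = 13000 < Keq = 66000: net forward reaction.

T, DE₂, D₂ (reactants)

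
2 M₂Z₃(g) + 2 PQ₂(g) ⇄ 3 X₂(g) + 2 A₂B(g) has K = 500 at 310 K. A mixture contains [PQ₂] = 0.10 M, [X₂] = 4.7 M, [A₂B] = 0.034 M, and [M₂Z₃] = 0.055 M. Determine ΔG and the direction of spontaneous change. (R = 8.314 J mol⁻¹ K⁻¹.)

ΔG = 5.34 kJ/mol; the forward reaction is non-spontaneous

Q = [X₂]³·[A₂B]² / ([M₂Z₃]²·[PQ₂]²) = (4.7)³·(0.034)² / ((0.055)²·(0.10)²) = 3970
ΔG = RT ln(Q/K) = (8.314 J mol⁻¹ K⁻¹)(310 K) × ln(3970/500)
   = (2.577 kJ/mol)(2.072) = 5.34 kJ/mol
ΔG > 0, so the forward reaction is non-spontaneous (proceeds in reverse).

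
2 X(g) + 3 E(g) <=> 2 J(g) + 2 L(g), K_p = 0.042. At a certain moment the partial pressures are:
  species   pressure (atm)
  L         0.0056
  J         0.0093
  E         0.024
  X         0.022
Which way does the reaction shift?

in the reverse direction

Q_p = P(J)²·P(L)² / (P(X)²·P(E)³) = (0.0093)²·(0.0056)² / ((0.022)²·(0.024)³) = 0.41
Q_p = 0.41 > K_p = 0.042, so the reverse reaction proceeds.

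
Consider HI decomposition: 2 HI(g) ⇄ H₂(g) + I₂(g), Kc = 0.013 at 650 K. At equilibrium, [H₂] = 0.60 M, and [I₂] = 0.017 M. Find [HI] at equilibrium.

[HI] = 0.89 M

At equilibrium, Kc = [H₂]·[I₂] / [HI]² = 0.013.
(0.60)·(0.017) / ([HI])² = 0.013
[HI]² = 0.785 ⇒ [HI] = 0.89 M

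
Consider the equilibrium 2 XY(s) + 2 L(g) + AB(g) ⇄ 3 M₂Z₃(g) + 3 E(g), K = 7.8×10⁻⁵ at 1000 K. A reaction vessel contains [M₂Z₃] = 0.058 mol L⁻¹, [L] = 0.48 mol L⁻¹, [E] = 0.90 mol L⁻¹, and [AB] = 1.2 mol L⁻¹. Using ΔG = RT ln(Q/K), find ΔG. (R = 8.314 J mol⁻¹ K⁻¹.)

(XY is a pure solid — omitted from Q.)
Q = [M₂Z₃]³·[E]³ / ([L]²·[AB]) = (0.058)³·(0.90)³ / ((0.48)²·(1.2)) = 5.14×10⁻⁴
ΔG = RT ln(Q/K) = (8.314 J mol⁻¹ K⁻¹)(1000 K) × ln(5.14×10⁻⁴/7.8×10⁻⁵)
   = (8.314 kJ/mol)(1.886) = 15.7 kJ/mol
ΔG > 0, so the forward reaction is non-spontaneous (proceeds in reverse).

ΔG = 15.7 kJ/mol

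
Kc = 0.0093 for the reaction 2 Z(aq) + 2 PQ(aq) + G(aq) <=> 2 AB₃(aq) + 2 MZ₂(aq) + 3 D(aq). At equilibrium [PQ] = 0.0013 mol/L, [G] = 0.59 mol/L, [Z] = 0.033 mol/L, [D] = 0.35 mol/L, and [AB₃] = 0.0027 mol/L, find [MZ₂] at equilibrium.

At equilibrium, Kc = [AB₃]²·[MZ₂]²·[D]³ / ([Z]²·[PQ]²·[G]) = 0.0093.
(0.0027)²·([MZ₂])²·(0.35)³ / ((0.033)²·(0.0013)²·(0.59)) = 0.0093
[MZ₂]² = 3.23×10⁻⁵ ⇒ [MZ₂] = 0.0057 mol/L

[MZ₂] = 0.0057 mol/L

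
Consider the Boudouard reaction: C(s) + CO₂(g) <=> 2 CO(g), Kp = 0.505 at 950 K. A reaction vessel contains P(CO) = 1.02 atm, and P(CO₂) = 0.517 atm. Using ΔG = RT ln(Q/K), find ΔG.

ΔG = 10.9 kJ/mol

(C is a pure solid — omitted from Qp.)
Qp = P(CO)² / P(CO₂) = (1.02)² / (0.517) = 2.01
ΔG = RT ln(Qp/Kp) = (8.314 J mol⁻¹ K⁻¹)(950 K) × ln(2.01/0.505)
   = (7.898 kJ/mol)(1.381) = 10.9 kJ/mol
ΔG > 0, so the forward reaction is non-spontaneous (proceeds in reverse).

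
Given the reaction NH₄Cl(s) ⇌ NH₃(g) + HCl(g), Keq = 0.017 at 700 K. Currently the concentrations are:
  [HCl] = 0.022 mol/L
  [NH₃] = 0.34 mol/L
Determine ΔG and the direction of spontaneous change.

(NH₄Cl is a pure solid — omitted from Q.)
Q = [NH₃]·[HCl] = (0.34)·(0.022) = 0.00748
ΔG = RT ln(Q/Keq) = (8.314 J mol⁻¹ K⁻¹)(700 K) × ln(0.00748/0.017)
   = (5.820 kJ/mol)(-0.8210) = -4.78 kJ/mol
ΔG < 0, so the forward reaction is spontaneous (proceeds forward).

ΔG = -4.78 kJ/mol; the forward reaction is spontaneous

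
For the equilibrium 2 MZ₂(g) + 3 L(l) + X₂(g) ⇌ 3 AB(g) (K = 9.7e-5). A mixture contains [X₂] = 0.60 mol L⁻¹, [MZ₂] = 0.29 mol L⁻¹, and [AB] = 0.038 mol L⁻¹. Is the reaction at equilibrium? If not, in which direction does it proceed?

(L is a pure liquid — omitted from Q.)
Q = [AB]³ / ([MZ₂]²·[X₂]) = (0.038)³ / ((0.29)²·(0.60)) = 0.0011
Q = 0.0011 > K = 9.7e-5, so the reverse reaction proceeds.

toward reactants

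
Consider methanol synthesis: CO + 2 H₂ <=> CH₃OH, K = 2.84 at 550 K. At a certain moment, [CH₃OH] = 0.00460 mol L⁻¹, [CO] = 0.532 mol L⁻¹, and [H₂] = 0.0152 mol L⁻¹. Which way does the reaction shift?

toward reactants

Q = [CH₃OH] / ([CO]·[H₂]²) = (0.00460) / ((0.532)·(0.0152)²) = 37.4
Q = 37.4 > K = 2.84, so the reverse reaction proceeds.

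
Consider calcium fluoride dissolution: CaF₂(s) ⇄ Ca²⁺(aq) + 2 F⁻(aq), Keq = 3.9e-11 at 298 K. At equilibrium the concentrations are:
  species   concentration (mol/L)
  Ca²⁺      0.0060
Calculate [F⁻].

[F⁻] = 8.1e-5 mol/L

(CaF₂ is a pure solid — omitted from Keq.)
At equilibrium, Keq = [Ca²⁺]·[F⁻]² = 3.9e-11.
(0.0060)·([F⁻])² = 3.9e-11
[F⁻]² = 6.50e-9 ⇒ [F⁻] = 8.1e-5 mol/L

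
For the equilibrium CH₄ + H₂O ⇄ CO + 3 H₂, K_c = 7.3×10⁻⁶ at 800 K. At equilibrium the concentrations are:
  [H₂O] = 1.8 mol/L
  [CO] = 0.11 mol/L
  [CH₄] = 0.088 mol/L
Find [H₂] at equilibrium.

[H₂] = 0.022 mol/L

At equilibrium, K_c = [CO]·[H₂]³ / ([CH₄]·[H₂O]) = 7.3×10⁻⁶.
(0.11)·([H₂])³ / ((0.088)·(1.8)) = 7.3×10⁻⁶
[H₂]³ = 1.05×10⁻⁵ ⇒ [H₂] = 0.022 mol/L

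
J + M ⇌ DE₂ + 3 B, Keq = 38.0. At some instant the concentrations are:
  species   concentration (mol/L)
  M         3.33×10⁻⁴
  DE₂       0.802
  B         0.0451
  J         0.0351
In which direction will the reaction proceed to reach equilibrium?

forward (toward products)

Q = [DE₂]·[B]³ / ([J]·[M]) = (0.802)·(0.0451)³ / ((0.0351)·(3.33×10⁻⁴)) = 6.29
Q = 6.29 < Keq = 38.0, so the forward reaction proceeds.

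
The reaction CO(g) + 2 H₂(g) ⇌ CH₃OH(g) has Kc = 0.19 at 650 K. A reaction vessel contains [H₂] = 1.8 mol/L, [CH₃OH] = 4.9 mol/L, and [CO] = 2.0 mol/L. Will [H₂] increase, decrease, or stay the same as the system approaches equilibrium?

Qc = [CH₃OH] / ([CO]·[H₂]²) = (4.9) / ((2.0)·(1.8)²) = 0.76
Qc = 0.76 > Kc = 0.19: net reverse reaction.
H₂ is a reactant, so it increases.

increase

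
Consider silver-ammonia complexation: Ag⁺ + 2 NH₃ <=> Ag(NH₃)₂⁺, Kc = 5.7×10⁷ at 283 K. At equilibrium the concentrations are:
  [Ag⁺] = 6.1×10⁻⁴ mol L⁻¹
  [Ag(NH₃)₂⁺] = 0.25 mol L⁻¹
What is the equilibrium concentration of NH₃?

At equilibrium, Kc = [Ag(NH₃)₂⁺] / ([Ag⁺]·[NH₃]²) = 5.7×10⁷.
(0.25) / ((6.1×10⁻⁴)·([NH₃])²) = 5.7×10⁷
[NH₃]² = 7.19×10⁻⁶ ⇒ [NH₃] = 0.0027 mol L⁻¹

[NH₃] = 0.0027 mol L⁻¹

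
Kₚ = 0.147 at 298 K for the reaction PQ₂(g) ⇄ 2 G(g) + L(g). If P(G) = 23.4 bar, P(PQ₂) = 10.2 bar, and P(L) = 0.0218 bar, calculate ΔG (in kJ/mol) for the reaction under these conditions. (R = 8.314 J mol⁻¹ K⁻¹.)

ΔG = 5.14 kJ/mol

Qₚ = P(G)²·P(L) / P(PQ₂) = (23.4)²·(0.0218) / (10.2) = 1.17
ΔG = RT ln(Qₚ/Kₚ) = (8.314 J mol⁻¹ K⁻¹)(298 K) × ln(1.17/0.147)
   = (2.478 kJ/mol)(2.074) = 5.14 kJ/mol
ΔG > 0, so the forward reaction is non-spontaneous (proceeds in reverse).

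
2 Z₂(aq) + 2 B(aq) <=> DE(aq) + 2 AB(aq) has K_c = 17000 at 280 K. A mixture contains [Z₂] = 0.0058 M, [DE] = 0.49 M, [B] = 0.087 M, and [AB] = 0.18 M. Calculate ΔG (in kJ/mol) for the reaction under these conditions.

Q_c = [DE]·[AB]² / ([Z₂]²·[B]²) = (0.49)·(0.18)² / ((0.0058)²·(0.087)²) = 62400
ΔG = RT ln(Q_c/K_c) = (8.314 J mol⁻¹ K⁻¹)(280 K) × ln(62400/17000)
   = (2.328 kJ/mol)(1.300) = 3.03 kJ/mol
ΔG > 0, so the forward reaction is non-spontaneous (proceeds in reverse).

ΔG = 3.03 kJ/mol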